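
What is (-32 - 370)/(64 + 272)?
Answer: -67/56 ≈ -1.1964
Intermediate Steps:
(-32 - 370)/(64 + 272) = -402/336 = -402*1/336 = -67/56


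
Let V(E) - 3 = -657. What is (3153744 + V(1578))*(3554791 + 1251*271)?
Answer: 12277539679080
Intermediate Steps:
V(E) = -654 (V(E) = 3 - 657 = -654)
(3153744 + V(1578))*(3554791 + 1251*271) = (3153744 - 654)*(3554791 + 1251*271) = 3153090*(3554791 + 339021) = 3153090*3893812 = 12277539679080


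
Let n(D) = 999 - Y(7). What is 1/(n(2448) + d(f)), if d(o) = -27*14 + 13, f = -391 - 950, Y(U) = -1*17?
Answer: 1/651 ≈ 0.0015361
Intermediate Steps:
Y(U) = -17
f = -1341
n(D) = 1016 (n(D) = 999 - 1*(-17) = 999 + 17 = 1016)
d(o) = -365 (d(o) = -378 + 13 = -365)
1/(n(2448) + d(f)) = 1/(1016 - 365) = 1/651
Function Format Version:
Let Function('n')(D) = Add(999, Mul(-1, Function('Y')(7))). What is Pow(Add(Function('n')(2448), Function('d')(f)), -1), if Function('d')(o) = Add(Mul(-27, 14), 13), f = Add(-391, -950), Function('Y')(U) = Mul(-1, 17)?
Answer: Rational(1, 651) ≈ 0.0015361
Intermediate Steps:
Function('Y')(U) = -17
f = -1341
Function('n')(D) = 1016 (Function('n')(D) = Add(999, Mul(-1, -17)) = Add(999, 17) = 1016)
Function('d')(o) = -365 (Function('d')(o) = Add(-378, 13) = -365)
Pow(Add(Function('n')(2448), Function('d')(f)), -1) = Pow(Add(1016, -365), -1) = Pow(651, -1) = Rational(1, 651)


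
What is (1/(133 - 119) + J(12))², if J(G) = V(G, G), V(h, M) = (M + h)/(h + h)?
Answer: 225/196 ≈ 1.1480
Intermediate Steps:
V(h, M) = (M + h)/(2*h) (V(h, M) = (M + h)/((2*h)) = (M + h)*(1/(2*h)) = (M + h)/(2*h))
J(G) = 1 (J(G) = (G + G)/(2*G) = (2*G)/(2*G) = 1)
(1/(133 - 119) + J(12))² = (1/(133 - 119) + 1)² = (1/14 + 1)² = (15/14)² = 225/196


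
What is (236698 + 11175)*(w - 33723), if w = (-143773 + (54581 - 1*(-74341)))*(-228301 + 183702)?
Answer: 164167781582698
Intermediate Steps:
w = 662339749 (w = (-143773 + (54581 + 74341))*(-44599) = (-143773 + 128922)*(-44599) = -14851*(-44599) = 662339749)
(236698 + 11175)*(w - 33723) = (236698 + 11175)*(662339749 - 33723) = 247873*662306026 = 164167781582698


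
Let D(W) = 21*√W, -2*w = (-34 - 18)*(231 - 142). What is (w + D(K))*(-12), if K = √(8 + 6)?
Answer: -27768 - 252*14^(¼) ≈ -28255.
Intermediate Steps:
K = √14 ≈ 3.7417
w = 2314 (w = -(-34 - 18)*(231 - 142)/2 = -(-26)*89 = -½*(-4628) = 2314)
(w + D(K))*(-12) = (2314 + 21*√(√14))*(-12) = (2314 + 21*14^(¼))*(-12) = -27768 - 252*14^(¼)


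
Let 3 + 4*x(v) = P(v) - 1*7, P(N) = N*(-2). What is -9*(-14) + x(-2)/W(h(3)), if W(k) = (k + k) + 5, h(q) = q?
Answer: 2769/22 ≈ 125.86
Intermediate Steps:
W(k) = 5 + 2*k (W(k) = 2*k + 5 = 5 + 2*k)
P(N) = -2*N
x(v) = -5/2 - v/2 (x(v) = -¾ + (-2*v - 1*7)/4 = -¾ + (-2*v - 7)/4 = -¾ + (-7 - 2*v)/4 = -¾ + (-7/4 - v/2) = -5/2 - v/2)
-9*(-14) + x(-2)/W(h(3)) = -9*(-14) + (-5/2 - ½*(-2))/(5 + 2*3) = 126 + (-5/2 + 1)/(5 + 6) = 126 - 3/2/11 = 126 - 3/2*1/11 = 126 - 3/22 = 2769/22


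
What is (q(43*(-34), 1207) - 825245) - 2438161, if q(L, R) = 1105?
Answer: -3262301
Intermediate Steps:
(q(43*(-34), 1207) - 825245) - 2438161 = (1105 - 825245) - 2438161 = -824140 - 2438161 = -3262301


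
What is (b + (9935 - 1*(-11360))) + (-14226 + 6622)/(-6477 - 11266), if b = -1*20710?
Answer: 10387259/17743 ≈ 585.43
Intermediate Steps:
b = -20710
(b + (9935 - 1*(-11360))) + (-14226 + 6622)/(-6477 - 11266) = (-20710 + (9935 - 1*(-11360))) + (-14226 + 6622)/(-6477 - 11266) = (-20710 + (9935 + 11360)) - 7604/(-17743) = (-20710 + 21295) - 7604*(-1/17743) = 585 + 7604/17743 = 10387259/17743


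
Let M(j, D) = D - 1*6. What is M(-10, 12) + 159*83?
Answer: 13203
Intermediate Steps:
M(j, D) = -6 + D (M(j, D) = D - 6 = -6 + D)
M(-10, 12) + 159*83 = (-6 + 12) + 159*83 = 6 + 13197 = 13203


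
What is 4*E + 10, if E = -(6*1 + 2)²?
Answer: -246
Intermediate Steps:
E = -64 (E = -(6 + 2)² = -1*8² = -1*64 = -64)
4*E + 10 = 4*(-64) + 10 = -256 + 10 = -246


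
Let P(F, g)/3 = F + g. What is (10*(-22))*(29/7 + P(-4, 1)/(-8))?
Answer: -16225/14 ≈ -1158.9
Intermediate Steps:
P(F, g) = 3*F + 3*g (P(F, g) = 3*(F + g) = 3*F + 3*g)
(10*(-22))*(29/7 + P(-4, 1)/(-8)) = (10*(-22))*(29/7 + (3*(-4) + 3*1)/(-8)) = -220*(29*(⅐) + (-12 + 3)*(-⅛)) = -220*(29/7 - 9*(-⅛)) = -220*(29/7 + 9/8) = -220*295/56 = -16225/14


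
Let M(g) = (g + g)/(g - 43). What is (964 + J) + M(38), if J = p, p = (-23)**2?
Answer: 7389/5 ≈ 1477.8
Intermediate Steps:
p = 529
M(g) = 2*g/(-43 + g) (M(g) = (2*g)/(-43 + g) = 2*g/(-43 + g))
J = 529
(964 + J) + M(38) = (964 + 529) + 2*38/(-43 + 38) = 1493 + 2*38/(-5) = 1493 + 2*38*(-1/5) = 1493 - 76/5 = 7389/5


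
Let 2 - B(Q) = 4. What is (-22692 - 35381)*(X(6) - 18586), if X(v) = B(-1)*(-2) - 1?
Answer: 1079170559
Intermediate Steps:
B(Q) = -2 (B(Q) = 2 - 1*4 = 2 - 4 = -2)
X(v) = 3 (X(v) = -2*(-2) - 1 = 4 - 1 = 3)
(-22692 - 35381)*(X(6) - 18586) = (-22692 - 35381)*(3 - 18586) = -58073*(-18583) = 1079170559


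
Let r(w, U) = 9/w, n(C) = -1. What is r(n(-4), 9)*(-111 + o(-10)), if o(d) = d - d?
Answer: 999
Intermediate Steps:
o(d) = 0
r(n(-4), 9)*(-111 + o(-10)) = (9/(-1))*(-111 + 0) = (9*(-1))*(-111) = -9*(-111) = 999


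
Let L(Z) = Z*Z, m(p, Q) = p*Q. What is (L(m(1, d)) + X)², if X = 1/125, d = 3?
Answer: 1267876/15625 ≈ 81.144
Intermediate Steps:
X = 1/125 ≈ 0.0080000
m(p, Q) = Q*p
L(Z) = Z²
(L(m(1, d)) + X)² = ((3*1)² + 1/125)² = (3² + 1/125)² = (9 + 1/125)² = (1126/125)² = 1267876/15625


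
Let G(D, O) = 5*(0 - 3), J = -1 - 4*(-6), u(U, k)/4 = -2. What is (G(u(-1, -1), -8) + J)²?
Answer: 64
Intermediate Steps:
u(U, k) = -8 (u(U, k) = 4*(-2) = -8)
J = 23 (J = -1 + 24 = 23)
G(D, O) = -15 (G(D, O) = 5*(-3) = -15)
(G(u(-1, -1), -8) + J)² = (-15 + 23)² = 8² = 64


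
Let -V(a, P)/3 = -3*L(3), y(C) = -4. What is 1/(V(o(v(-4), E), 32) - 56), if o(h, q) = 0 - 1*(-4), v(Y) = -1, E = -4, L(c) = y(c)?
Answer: -1/92 ≈ -0.010870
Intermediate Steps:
L(c) = -4
o(h, q) = 4 (o(h, q) = 0 + 4 = 4)
V(a, P) = -36 (V(a, P) = -(-9)*(-4) = -3*12 = -36)
1/(V(o(v(-4), E), 32) - 56) = 1/(-36 - 56) = 1/(-92) = -1/92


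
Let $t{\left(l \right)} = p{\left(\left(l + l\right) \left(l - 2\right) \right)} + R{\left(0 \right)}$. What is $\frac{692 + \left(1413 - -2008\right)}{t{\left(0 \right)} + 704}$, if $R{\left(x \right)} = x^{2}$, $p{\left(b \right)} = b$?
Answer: $\frac{4113}{704} \approx 5.8423$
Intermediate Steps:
$t{\left(l \right)} = 2 l \left(-2 + l\right)$ ($t{\left(l \right)} = \left(l + l\right) \left(l - 2\right) + 0^{2} = 2 l \left(-2 + l\right) + 0 = 2 l \left(-2 + l\right)$)
$\frac{692 + \left(1413 - -2008\right)}{t{\left(0 \right)} + 704} = \frac{692 + \left(1413 - -2008\right)}{2 \cdot 0 \left(-2 + 0\right) + 704} = \frac{692 + \left(1413 + 2008\right)}{2 \cdot 0 \left(-2\right) + 704} = \frac{692 + 3421}{0 + 704} = \frac{4113}{704}$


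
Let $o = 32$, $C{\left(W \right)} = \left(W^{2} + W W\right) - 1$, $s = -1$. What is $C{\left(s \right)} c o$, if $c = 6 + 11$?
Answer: $544$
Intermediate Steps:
$C{\left(W \right)} = -1 + 2 W^{2}$ ($C{\left(W \right)} = \left(W^{2} + W^{2}\right) - 1 = 2 W^{2} - 1 = -1 + 2 W^{2}$)
$c = 17$
$C{\left(s \right)} c o = \left(-1 + 2 \left(-1\right)^{2}\right) 17 \cdot 32 = \left(-1 + 2 \cdot 1\right) 17 \cdot 32 = \left(-1 + 2\right) 17 \cdot 32 = 1 \cdot 17 \cdot 32 = 17 \cdot 32 = 544$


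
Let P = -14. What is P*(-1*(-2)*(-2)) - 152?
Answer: -96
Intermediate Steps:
P*(-1*(-2)*(-2)) - 152 = -14*(-1*(-2))*(-2) - 152 = -28*(-2) - 152 = -14*(-4) - 152 = 56 - 152 = -96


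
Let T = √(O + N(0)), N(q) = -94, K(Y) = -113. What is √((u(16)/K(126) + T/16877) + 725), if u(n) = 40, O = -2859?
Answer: √(2635562366802645 + 215502413*I*√2953)/1907101 ≈ 26.919 + 5.9806e-5*I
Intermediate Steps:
T = I*√2953 (T = √(-2859 - 94) = √(-2953) = I*√2953 ≈ 54.341*I)
√((u(16)/K(126) + T/16877) + 725) = √((40/(-113) + (I*√2953)/16877) + 725) = √((40*(-1/113) + (I*√2953)*(1/16877)) + 725) = √((-40/113 + I*√2953/16877) + 725) = √(81885/113 + I*√2953/16877)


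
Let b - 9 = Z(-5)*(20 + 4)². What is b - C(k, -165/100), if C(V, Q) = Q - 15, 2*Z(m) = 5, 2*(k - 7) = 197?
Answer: 29313/20 ≈ 1465.7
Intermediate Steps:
k = 211/2 (k = 7 + (½)*197 = 7 + 197/2 = 211/2 ≈ 105.50)
Z(m) = 5/2 (Z(m) = (½)*5 = 5/2)
C(V, Q) = -15 + Q
b = 1449 (b = 9 + 5*(20 + 4)²/2 = 9 + (5/2)*24² = 9 + (5/2)*576 = 9 + 1440 = 1449)
b - C(k, -165/100) = 1449 - (-15 - 165/100) = 1449 - (-15 - 165*1/100) = 1449 - (-15 - 33/20) = 1449 - 1*(-333/20) = 1449 + 333/20 = 29313/20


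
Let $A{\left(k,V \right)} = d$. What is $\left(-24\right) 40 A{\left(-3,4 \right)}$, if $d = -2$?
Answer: $1920$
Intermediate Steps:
$A{\left(k,V \right)} = -2$
$\left(-24\right) 40 A{\left(-3,4 \right)} = \left(-24\right) 40 \left(-2\right) = \left(-960\right) \left(-2\right) = 1920$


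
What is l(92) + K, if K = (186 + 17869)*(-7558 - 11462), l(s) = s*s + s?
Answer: -343397544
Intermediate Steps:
l(s) = s + s² (l(s) = s² + s = s + s²)
K = -343406100 (K = 18055*(-19020) = -343406100)
l(92) + K = 92*(1 + 92) - 343406100 = 92*93 - 343406100 = 8556 - 343406100 = -343397544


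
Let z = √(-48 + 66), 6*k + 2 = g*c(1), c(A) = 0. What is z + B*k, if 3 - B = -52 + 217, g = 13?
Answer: 54 + 3*√2 ≈ 58.243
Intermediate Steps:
B = -162 (B = 3 - (-52 + 217) = 3 - 1*165 = 3 - 165 = -162)
k = -⅓ (k = -⅓ + (13*0)/6 = -⅓ + (⅙)*0 = -⅓ + 0 = -⅓ ≈ -0.33333)
z = 3*√2 (z = √18 = 3*√2 ≈ 4.2426)
z + B*k = 3*√2 - 162*(-⅓) = 3*√2 + 54 = 54 + 3*√2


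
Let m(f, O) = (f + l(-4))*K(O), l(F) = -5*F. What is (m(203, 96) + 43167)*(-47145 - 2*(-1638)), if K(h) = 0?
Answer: -1893693123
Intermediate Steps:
m(f, O) = 0 (m(f, O) = (f - 5*(-4))*0 = (f + 20)*0 = (20 + f)*0 = 0)
(m(203, 96) + 43167)*(-47145 - 2*(-1638)) = (0 + 43167)*(-47145 - 2*(-1638)) = 43167*(-47145 + 3276) = 43167*(-43869) = -1893693123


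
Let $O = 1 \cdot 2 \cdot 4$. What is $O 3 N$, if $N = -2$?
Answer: $-48$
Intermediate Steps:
$O = 8$ ($O = 2 \cdot 4 = 8$)
$O 3 N = 8 \cdot 3 \left(-2\right) = 24 \left(-2\right) = -48$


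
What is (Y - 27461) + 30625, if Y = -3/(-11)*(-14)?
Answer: 34762/11 ≈ 3160.2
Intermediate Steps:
Y = -42/11 (Y = -3*(-1/11)*(-14) = (3/11)*(-14) = -42/11 ≈ -3.8182)
(Y - 27461) + 30625 = (-42/11 - 27461) + 30625 = -302113/11 + 30625 = 34762/11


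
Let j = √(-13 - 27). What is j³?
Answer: -80*I*√10 ≈ -252.98*I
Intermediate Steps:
j = 2*I*√10 (j = √(-40) = 2*I*√10 ≈ 6.3246*I)
j³ = (2*I*√10)³ = -80*I*√10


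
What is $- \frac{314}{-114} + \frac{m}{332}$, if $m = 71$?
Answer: $\frac{56171}{18924} \approx 2.9682$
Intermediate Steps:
$- \frac{314}{-114} + \frac{m}{332} = - \frac{314}{-114} + \frac{71}{332} = \left(-314\right) \left(- \frac{1}{114}\right) + 71 \cdot \frac{1}{332} = \frac{157}{57} + \frac{71}{332} = \frac{56171}{18924}$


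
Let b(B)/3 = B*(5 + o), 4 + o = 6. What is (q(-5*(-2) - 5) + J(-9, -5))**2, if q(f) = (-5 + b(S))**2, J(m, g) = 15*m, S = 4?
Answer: 37283236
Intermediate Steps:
o = 2 (o = -4 + 6 = 2)
b(B) = 21*B (b(B) = 3*(B*(5 + 2)) = 3*(B*7) = 3*(7*B) = 21*B)
q(f) = 6241 (q(f) = (-5 + 21*4)**2 = (-5 + 84)**2 = 79**2 = 6241)
(q(-5*(-2) - 5) + J(-9, -5))**2 = (6241 + 15*(-9))**2 = (6241 - 135)**2 = 6106**2 = 37283236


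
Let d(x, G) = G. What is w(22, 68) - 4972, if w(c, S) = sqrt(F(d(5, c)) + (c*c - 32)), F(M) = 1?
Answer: -4972 + sqrt(453) ≈ -4950.7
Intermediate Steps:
w(c, S) = sqrt(-31 + c**2) (w(c, S) = sqrt(1 + (c*c - 32)) = sqrt(1 + (c**2 - 32)) = sqrt(1 + (-32 + c**2)) = sqrt(-31 + c**2))
w(22, 68) - 4972 = sqrt(-31 + 22**2) - 4972 = sqrt(-31 + 484) - 4972 = sqrt(453) - 4972 = -4972 + sqrt(453)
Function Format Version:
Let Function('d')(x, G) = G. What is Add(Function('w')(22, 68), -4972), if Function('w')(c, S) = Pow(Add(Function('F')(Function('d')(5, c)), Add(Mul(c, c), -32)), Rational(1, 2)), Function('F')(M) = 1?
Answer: Add(-4972, Pow(453, Rational(1, 2))) ≈ -4950.7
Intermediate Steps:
Function('w')(c, S) = Pow(Add(-31, Pow(c, 2)), Rational(1, 2)) (Function('w')(c, S) = Pow(Add(1, Add(Mul(c, c), -32)), Rational(1, 2)) = Pow(Add(1, Add(Pow(c, 2), -32)), Rational(1, 2)) = Pow(Add(1, Add(-32, Pow(c, 2))), Rational(1, 2)) = Pow(Add(-31, Pow(c, 2)), Rational(1, 2)))
Add(Function('w')(22, 68), -4972) = Add(Pow(Add(-31, Pow(22, 2)), Rational(1, 2)), -4972) = Add(Pow(Add(-31, 484), Rational(1, 2)), -4972) = Add(Pow(453, Rational(1, 2)), -4972) = Add(-4972, Pow(453, Rational(1, 2)))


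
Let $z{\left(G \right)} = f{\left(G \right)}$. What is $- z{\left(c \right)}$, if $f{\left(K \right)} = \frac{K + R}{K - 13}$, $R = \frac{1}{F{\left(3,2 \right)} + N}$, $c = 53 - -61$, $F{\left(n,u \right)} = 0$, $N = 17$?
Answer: $- \frac{1939}{1717} \approx -1.1293$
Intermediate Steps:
$c = 114$ ($c = 53 + 61 = 114$)
$R = \frac{1}{17}$ ($R = \frac{1}{0 + 17} = \frac{1}{17} \approx 0.058824$)
$f{\left(K \right)} = \frac{\frac{1}{17} + K}{-13 + K}$ ($f{\left(K \right)} = \frac{K + \frac{1}{17}}{K - 13} = \frac{\frac{1}{17} + K}{-13 + K}$)
$z{\left(G \right)} = \frac{\frac{1}{17} + G}{-13 + G}$
$- z{\left(c \right)} = - \frac{\frac{1}{17} + 114}{-13 + 114} = - \frac{1939}{101 \cdot 17} = \left(-1\right) \frac{1939}{1717} = - \frac{1939}{1717}$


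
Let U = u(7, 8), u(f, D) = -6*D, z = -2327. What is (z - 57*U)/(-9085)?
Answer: -409/9085 ≈ -0.045019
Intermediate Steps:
U = -48 (U = -6*8 = -48)
(z - 57*U)/(-9085) = (-2327 - 57*(-48))/(-9085) = (-2327 - 1*(-2736))*(-1/9085) = (-2327 + 2736)*(-1/9085) = 409*(-1/9085) = -409/9085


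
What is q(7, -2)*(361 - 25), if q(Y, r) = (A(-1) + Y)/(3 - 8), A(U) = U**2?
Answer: -2688/5 ≈ -537.60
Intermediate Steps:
q(Y, r) = -1/5 - Y/5 (q(Y, r) = ((-1)**2 + Y)/(3 - 8) = (1 + Y)/(-5) = (1 + Y)*(-1/5) = -1/5 - Y/5)
q(7, -2)*(361 - 25) = (-1/5 - 1/5*7)*(361 - 25) = (-1/5 - 7/5)*336 = -8/5*336 = -2688/5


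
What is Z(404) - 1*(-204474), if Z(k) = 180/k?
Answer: 20651919/101 ≈ 2.0447e+5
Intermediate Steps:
Z(404) - 1*(-204474) = 180/404 - 1*(-204474) = 180*(1/404) + 204474 = 45/101 + 204474 = 20651919/101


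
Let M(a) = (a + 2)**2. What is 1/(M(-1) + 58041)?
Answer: 1/58042 ≈ 1.7229e-5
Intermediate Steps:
M(a) = (2 + a)**2
1/(M(-1) + 58041) = 1/((2 - 1)**2 + 58041) = 1/(1**2 + 58041) = 1/(1 + 58041) = 1/58042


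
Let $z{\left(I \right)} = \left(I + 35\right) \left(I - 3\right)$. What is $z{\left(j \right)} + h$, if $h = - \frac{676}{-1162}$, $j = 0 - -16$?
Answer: $\frac{385541}{581} \approx 663.58$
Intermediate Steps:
$j = 16$ ($j = 0 + 16 = 16$)
$z{\left(I \right)} = \left(-3 + I\right) \left(35 + I\right)$ ($z{\left(I \right)} = \left(35 + I\right) \left(-3 + I\right) = \left(-3 + I\right) \left(35 + I\right)$)
$h = \frac{338}{581}$ ($h = \left(-676\right) \left(- \frac{1}{1162}\right) = \frac{338}{581} \approx 0.58176$)
$z{\left(j \right)} + h = \left(-105 + 16^{2} + 32 \cdot 16\right) + \frac{338}{581} = \left(-105 + 256 + 512\right) + \frac{338}{581} = 663 + \frac{338}{581} = \frac{385541}{581}$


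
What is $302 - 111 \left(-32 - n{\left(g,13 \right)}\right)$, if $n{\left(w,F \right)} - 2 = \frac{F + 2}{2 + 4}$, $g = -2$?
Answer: $\frac{8707}{2} \approx 4353.5$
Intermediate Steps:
$n{\left(w,F \right)} = \frac{7}{3} + \frac{F}{6}$ ($n{\left(w,F \right)} = 2 + \frac{F + 2}{2 + 4} = 2 + \frac{2 + F}{6} = 2 + \left(2 + F\right) \frac{1}{6} = 2 + \left(\frac{1}{3} + \frac{F}{6}\right) = \frac{7}{3} + \frac{F}{6}$)
$302 - 111 \left(-32 - n{\left(g,13 \right)}\right) = 302 - 111 \left(-32 - \left(\frac{7}{3} + \frac{1}{6} \cdot 13\right)\right) = 302 - 111 \left(-32 - \left(\frac{7}{3} + \frac{13}{6}\right)\right) = 302 - 111 \left(-32 - \frac{9}{2}\right) = 302 - - \frac{8103}{2} = 302 + \frac{8103}{2} = \frac{8707}{2}$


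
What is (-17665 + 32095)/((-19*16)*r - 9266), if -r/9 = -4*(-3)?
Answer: 7215/11783 ≈ 0.61232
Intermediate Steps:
r = -108 (r = -(-36)*(-3) = -9*12 = -108)
(-17665 + 32095)/((-19*16)*r - 9266) = (-17665 + 32095)/(-19*16*(-108) - 9266) = 14430/(-304*(-108) - 9266) = 14430/(32832 - 9266) = 14430/23566 = 14430*(1/23566) = 7215/11783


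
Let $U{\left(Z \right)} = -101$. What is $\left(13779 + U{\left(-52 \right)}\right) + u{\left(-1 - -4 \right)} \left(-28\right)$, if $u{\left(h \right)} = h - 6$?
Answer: $13762$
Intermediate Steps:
$u{\left(h \right)} = -6 + h$ ($u{\left(h \right)} = h - 6 = -6 + h$)
$\left(13779 + U{\left(-52 \right)}\right) + u{\left(-1 - -4 \right)} \left(-28\right) = \left(13779 - 101\right) + \left(-6 - -3\right) \left(-28\right) = 13678 + \left(-6 + \left(-1 + 4\right)\right) \left(-28\right) = 13678 + \left(-6 + 3\right) \left(-28\right) = 13678 - -84 = 13678 + 84 = 13762$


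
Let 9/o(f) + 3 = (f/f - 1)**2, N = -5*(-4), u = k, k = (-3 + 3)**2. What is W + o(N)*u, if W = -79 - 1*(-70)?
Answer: -9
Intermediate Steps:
W = -9 (W = -79 + 70 = -9)
k = 0 (k = 0**2 = 0)
u = 0
N = 20
o(f) = -3 (o(f) = 9/(-3 + (f/f - 1)**2) = 9/(-3 + (1 - 1)**2) = 9/(-3 + 0**2) = 9/(-3 + 0) = 9/(-3) = 9*(-1/3) = -3)
W + o(N)*u = -9 - 3*0 = -9 + 0 = -9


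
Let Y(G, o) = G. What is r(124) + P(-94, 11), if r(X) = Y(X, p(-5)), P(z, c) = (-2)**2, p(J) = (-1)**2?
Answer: 128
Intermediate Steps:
p(J) = 1
P(z, c) = 4
r(X) = X
r(124) + P(-94, 11) = 124 + 4 = 128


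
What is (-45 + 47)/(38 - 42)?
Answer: -½ ≈ -0.50000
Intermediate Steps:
(-45 + 47)/(38 - 42) = 2/(-4) = -¼*2 = -½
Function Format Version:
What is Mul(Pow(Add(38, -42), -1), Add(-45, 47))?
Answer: Rational(-1, 2) ≈ -0.50000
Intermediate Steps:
Mul(Pow(Add(38, -42), -1), Add(-45, 47)) = Mul(Pow(-4, -1), 2) = Mul(Rational(-1, 4), 2) = Rational(-1, 2)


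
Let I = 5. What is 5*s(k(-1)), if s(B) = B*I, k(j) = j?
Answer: -25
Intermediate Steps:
s(B) = 5*B (s(B) = B*5 = 5*B)
5*s(k(-1)) = 5*(5*(-1)) = 5*(-5) = -25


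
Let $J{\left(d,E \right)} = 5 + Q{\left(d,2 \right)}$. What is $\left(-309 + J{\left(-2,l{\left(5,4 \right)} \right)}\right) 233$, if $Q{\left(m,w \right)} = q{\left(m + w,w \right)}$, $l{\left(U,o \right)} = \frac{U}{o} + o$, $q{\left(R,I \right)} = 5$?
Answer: $-69667$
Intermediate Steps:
$l{\left(U,o \right)} = o + \frac{U}{o}$ ($l{\left(U,o \right)} = \frac{U}{o} + o = o + \frac{U}{o}$)
$Q{\left(m,w \right)} = 5$
$J{\left(d,E \right)} = 10$ ($J{\left(d,E \right)} = 5 + 5 = 10$)
$\left(-309 + J{\left(-2,l{\left(5,4 \right)} \right)}\right) 233 = \left(-309 + 10\right) 233 = \left(-299\right) 233 = -69667$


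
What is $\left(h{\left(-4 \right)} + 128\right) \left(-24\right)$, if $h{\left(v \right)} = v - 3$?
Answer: $-2904$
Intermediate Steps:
$h{\left(v \right)} = -3 + v$
$\left(h{\left(-4 \right)} + 128\right) \left(-24\right) = \left(\left(-3 - 4\right) + 128\right) \left(-24\right) = \left(-7 + 128\right) \left(-24\right) = 121 \left(-24\right) = -2904$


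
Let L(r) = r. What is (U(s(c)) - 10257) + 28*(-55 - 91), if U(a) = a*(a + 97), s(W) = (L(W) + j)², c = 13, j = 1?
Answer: 43083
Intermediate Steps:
s(W) = (1 + W)² (s(W) = (W + 1)² = (1 + W)²)
U(a) = a*(97 + a)
(U(s(c)) - 10257) + 28*(-55 - 91) = ((1 + 13)²*(97 + (1 + 13)²) - 10257) + 28*(-55 - 91) = (14²*(97 + 14²) - 10257) + 28*(-146) = (196*(97 + 196) - 10257) - 4088 = (196*293 - 10257) - 4088 = (57428 - 10257) - 4088 = 47171 - 4088 = 43083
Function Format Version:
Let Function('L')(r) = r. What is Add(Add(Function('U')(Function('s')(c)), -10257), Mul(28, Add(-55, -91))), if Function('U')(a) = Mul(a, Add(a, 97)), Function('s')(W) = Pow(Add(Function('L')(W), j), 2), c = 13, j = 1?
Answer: 43083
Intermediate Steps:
Function('s')(W) = Pow(Add(1, W), 2) (Function('s')(W) = Pow(Add(W, 1), 2) = Pow(Add(1, W), 2))
Function('U')(a) = Mul(a, Add(97, a))
Add(Add(Function('U')(Function('s')(c)), -10257), Mul(28, Add(-55, -91))) = Add(Add(Mul(Pow(Add(1, 13), 2), Add(97, Pow(Add(1, 13), 2))), -10257), Mul(28, Add(-55, -91))) = Add(Add(Mul(Pow(14, 2), Add(97, Pow(14, 2))), -10257), Mul(28, -146)) = Add(Add(Mul(196, Add(97, 196)), -10257), -4088) = Add(Add(Mul(196, 293), -10257), -4088) = Add(Add(57428, -10257), -4088) = Add(47171, -4088) = 43083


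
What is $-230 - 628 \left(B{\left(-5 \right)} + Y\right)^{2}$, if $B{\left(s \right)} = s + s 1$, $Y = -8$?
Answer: $-203702$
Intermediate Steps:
$B{\left(s \right)} = 2 s$ ($B{\left(s \right)} = s + s = 2 s$)
$-230 - 628 \left(B{\left(-5 \right)} + Y\right)^{2} = -230 - 628 \left(2 \left(-5\right) - 8\right)^{2} = -230 - 628 \left(-10 - 8\right)^{2} = -230 - 628 \left(-18\right)^{2} = -230 - 203472 = -203702$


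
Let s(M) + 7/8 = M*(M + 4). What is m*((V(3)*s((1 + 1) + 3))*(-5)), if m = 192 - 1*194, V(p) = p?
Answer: 5295/4 ≈ 1323.8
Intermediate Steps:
m = -2 (m = 192 - 194 = -2)
s(M) = -7/8 + M*(4 + M) (s(M) = -7/8 + M*(M + 4) = -7/8 + M*(4 + M))
m*((V(3)*s((1 + 1) + 3))*(-5)) = -2*3*(-7/8 + ((1 + 1) + 3)**2 + 4*((1 + 1) + 3))*(-5) = -2*3*(-7/8 + (2 + 3)**2 + 4*(2 + 3))*(-5) = -2*3*(-7/8 + 5**2 + 4*5)*(-5) = -2*3*(-7/8 + 25 + 20)*(-5) = -2*3*(353/8)*(-5) = -1059*(-5)/4 = -2*(-5295/8) = 5295/4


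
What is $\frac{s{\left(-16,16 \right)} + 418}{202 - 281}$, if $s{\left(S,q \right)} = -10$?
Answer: $- \frac{408}{79} \approx -5.1646$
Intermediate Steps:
$\frac{s{\left(-16,16 \right)} + 418}{202 - 281} = \frac{-10 + 418}{202 - 281} = \frac{408}{-79} = 408 \left(- \frac{1}{79}\right) = - \frac{408}{79}$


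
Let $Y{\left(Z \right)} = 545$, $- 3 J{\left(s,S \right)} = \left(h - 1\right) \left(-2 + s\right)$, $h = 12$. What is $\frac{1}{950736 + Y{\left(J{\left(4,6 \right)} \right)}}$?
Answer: $\frac{1}{951281} \approx 1.0512 \cdot 10^{-6}$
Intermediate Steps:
$J{\left(s,S \right)} = \frac{22}{3} - \frac{11 s}{3}$ ($J{\left(s,S \right)} = - \frac{\left(12 - 1\right) \left(-2 + s\right)}{3} = - \frac{11 \left(-2 + s\right)}{3} = - \frac{-22 + 11 s}{3} = \frac{22}{3} - \frac{11 s}{3}$)
$\frac{1}{950736 + Y{\left(J{\left(4,6 \right)} \right)}} = \frac{1}{950736 + 545} = \frac{1}{951281}$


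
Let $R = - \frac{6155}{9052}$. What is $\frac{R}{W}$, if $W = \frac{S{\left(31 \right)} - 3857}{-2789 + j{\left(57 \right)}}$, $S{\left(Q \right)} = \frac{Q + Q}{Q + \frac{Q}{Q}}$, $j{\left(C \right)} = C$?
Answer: $- \frac{67261840}{139584103} \approx -0.48187$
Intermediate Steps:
$S{\left(Q \right)} = \frac{2 Q}{1 + Q}$ ($S{\left(Q \right)} = \frac{2 Q}{Q + 1} = \frac{2 Q}{1 + Q}$)
$R = - \frac{6155}{9052}$ ($R = \left(-6155\right) \frac{1}{9052} = - \frac{6155}{9052} \approx -0.67996$)
$W = \frac{61681}{43712}$ ($W = \frac{2 \cdot 31 \frac{1}{1 + 31} - 3857}{-2789 + 57} = \frac{2 \cdot 31 \cdot \frac{1}{32} - 3857}{-2732} = \left(2 \cdot 31 \cdot \frac{1}{32} - 3857\right) \left(- \frac{1}{2732}\right) = \left(\frac{31}{16} - 3857\right) \left(- \frac{1}{2732}\right) = \left(- \frac{61681}{16}\right) \left(- \frac{1}{2732}\right) = \frac{61681}{43712} \approx 1.4111$)
$\frac{R}{W} = - \frac{6155}{9052 \cdot \frac{61681}{43712}} = \left(- \frac{6155}{9052}\right) \frac{43712}{61681} = - \frac{67261840}{139584103}$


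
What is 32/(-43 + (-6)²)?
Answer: -32/7 ≈ -4.5714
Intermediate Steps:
32/(-43 + (-6)²) = 32/(-43 + 36) = 32/(-7) = 32*(-⅐) = -32/7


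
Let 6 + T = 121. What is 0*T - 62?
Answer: -62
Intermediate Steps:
T = 115 (T = -6 + 121 = 115)
0*T - 62 = 0*115 - 62 = 0 - 62 = -62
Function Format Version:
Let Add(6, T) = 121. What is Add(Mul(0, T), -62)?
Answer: -62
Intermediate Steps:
T = 115 (T = Add(-6, 121) = 115)
Add(Mul(0, T), -62) = Add(Mul(0, 115), -62) = Add(0, -62) = -62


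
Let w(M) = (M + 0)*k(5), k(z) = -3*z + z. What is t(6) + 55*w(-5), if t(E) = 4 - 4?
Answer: 2750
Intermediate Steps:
t(E) = 0
k(z) = -2*z
w(M) = -10*M (w(M) = (M + 0)*(-2*5) = M*(-10) = -10*M)
t(6) + 55*w(-5) = 0 + 55*(-10*(-5)) = 0 + 55*50 = 0 + 2750 = 2750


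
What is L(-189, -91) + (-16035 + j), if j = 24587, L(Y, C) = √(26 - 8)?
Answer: 8552 + 3*√2 ≈ 8556.3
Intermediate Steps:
L(Y, C) = 3*√2 (L(Y, C) = √18 = 3*√2)
L(-189, -91) + (-16035 + j) = 3*√2 + (-16035 + 24587) = 3*√2 + 8552 = 8552 + 3*√2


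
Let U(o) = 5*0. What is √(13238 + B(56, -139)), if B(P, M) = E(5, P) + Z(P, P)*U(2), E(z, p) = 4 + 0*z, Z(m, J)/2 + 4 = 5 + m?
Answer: √13242 ≈ 115.07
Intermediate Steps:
Z(m, J) = 2 + 2*m (Z(m, J) = -8 + 2*(5 + m) = -8 + (10 + 2*m) = 2 + 2*m)
E(z, p) = 4 (E(z, p) = 4 + 0 = 4)
U(o) = 0
B(P, M) = 4 (B(P, M) = 4 + (2 + 2*P)*0 = 4 + 0 = 4)
√(13238 + B(56, -139)) = √(13238 + 4) = √13242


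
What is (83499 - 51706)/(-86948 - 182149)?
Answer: -31793/269097 ≈ -0.11815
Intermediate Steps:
(83499 - 51706)/(-86948 - 182149) = 31793/(-269097) = 31793*(-1/269097) = -31793/269097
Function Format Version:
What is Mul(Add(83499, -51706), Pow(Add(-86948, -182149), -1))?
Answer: Rational(-31793, 269097) ≈ -0.11815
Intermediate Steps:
Mul(Add(83499, -51706), Pow(Add(-86948, -182149), -1)) = Mul(31793, Pow(-269097, -1)) = Mul(31793, Rational(-1, 269097)) = Rational(-31793, 269097)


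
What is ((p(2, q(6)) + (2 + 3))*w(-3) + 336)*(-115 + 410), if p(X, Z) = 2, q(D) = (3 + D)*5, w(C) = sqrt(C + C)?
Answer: 99120 + 2065*I*sqrt(6) ≈ 99120.0 + 5058.2*I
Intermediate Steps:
w(C) = sqrt(2)*sqrt(C) (w(C) = sqrt(2*C) = sqrt(2)*sqrt(C))
q(D) = 15 + 5*D
((p(2, q(6)) + (2 + 3))*w(-3) + 336)*(-115 + 410) = ((2 + (2 + 3))*(sqrt(2)*sqrt(-3)) + 336)*(-115 + 410) = ((2 + 5)*(sqrt(2)*(I*sqrt(3))) + 336)*295 = (7*(I*sqrt(6)) + 336)*295 = (7*I*sqrt(6) + 336)*295 = (336 + 7*I*sqrt(6))*295 = 99120 + 2065*I*sqrt(6)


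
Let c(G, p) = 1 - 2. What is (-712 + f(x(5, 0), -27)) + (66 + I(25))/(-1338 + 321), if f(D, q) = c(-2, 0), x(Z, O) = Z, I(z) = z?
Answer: -725212/1017 ≈ -713.09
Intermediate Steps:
c(G, p) = -1
f(D, q) = -1
(-712 + f(x(5, 0), -27)) + (66 + I(25))/(-1338 + 321) = (-712 - 1) + (66 + 25)/(-1338 + 321) = -713 + 91/(-1017) = -713 + 91*(-1/1017) = -713 - 91/1017 = -725212/1017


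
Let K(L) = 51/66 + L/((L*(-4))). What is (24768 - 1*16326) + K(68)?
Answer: 371471/44 ≈ 8442.5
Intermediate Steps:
K(L) = 23/44 (K(L) = 51*(1/66) + L/((-4*L)) = 17/22 + L*(-1/(4*L)) = 17/22 - 1/4 = 23/44)
(24768 - 1*16326) + K(68) = (24768 - 1*16326) + 23/44 = (24768 - 16326) + 23/44 = 8442 + 23/44 = 371471/44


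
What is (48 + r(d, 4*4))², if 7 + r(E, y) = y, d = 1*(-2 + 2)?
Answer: 3249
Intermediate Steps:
d = 0 (d = 1*0 = 0)
r(E, y) = -7 + y
(48 + r(d, 4*4))² = (48 + (-7 + 4*4))² = (48 + (-7 + 16))² = (48 + 9)² = 57² = 3249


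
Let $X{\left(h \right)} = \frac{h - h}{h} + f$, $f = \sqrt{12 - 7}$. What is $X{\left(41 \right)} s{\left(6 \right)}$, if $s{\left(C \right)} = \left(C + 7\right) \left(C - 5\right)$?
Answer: $13 \sqrt{5} \approx 29.069$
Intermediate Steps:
$s{\left(C \right)} = \left(-5 + C\right) \left(7 + C\right)$ ($s{\left(C \right)} = \left(7 + C\right) \left(-5 + C\right) = \left(-5 + C\right) \left(7 + C\right)$)
$f = \sqrt{5} \approx 2.2361$
$X{\left(h \right)} = \sqrt{5}$ ($X{\left(h \right)} = \frac{h - h}{h} + \sqrt{5} = \frac{0}{h} + \sqrt{5} = 0 + \sqrt{5} = \sqrt{5}$)
$X{\left(41 \right)} s{\left(6 \right)} = \sqrt{5} \left(-35 + 6^{2} + 2 \cdot 6\right) = \sqrt{5} \left(-35 + 36 + 12\right) = \sqrt{5} \cdot 13 = 13 \sqrt{5}$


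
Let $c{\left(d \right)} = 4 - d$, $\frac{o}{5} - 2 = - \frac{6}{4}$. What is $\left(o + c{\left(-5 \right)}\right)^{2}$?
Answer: $\frac{529}{4} \approx 132.25$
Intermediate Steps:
$o = \frac{5}{2}$ ($o = 10 + 5 \left(- \frac{6}{4}\right) = 10 + 5 \left(\left(-6\right) \frac{1}{4}\right) = 10 + 5 \left(- \frac{3}{2}\right) = 10 - \frac{15}{2} = \frac{5}{2} \approx 2.5$)
$\left(o + c{\left(-5 \right)}\right)^{2} = \left(\frac{5}{2} + \left(4 - -5\right)\right)^{2} = \left(\frac{5}{2} + \left(4 + 5\right)\right)^{2} = \left(\frac{5}{2} + 9\right)^{2} = \left(\frac{23}{2}\right)^{2} = \frac{529}{4}$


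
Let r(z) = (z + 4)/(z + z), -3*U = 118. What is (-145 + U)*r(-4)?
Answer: 0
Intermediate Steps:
U = -118/3 (U = -1/3*118 = -118/3 ≈ -39.333)
r(z) = (4 + z)/(2*z) (r(z) = (4 + z)/((2*z)) = (4 + z)*(1/(2*z)) = (4 + z)/(2*z))
(-145 + U)*r(-4) = (-145 - 118/3)*((1/2)*(4 - 4)/(-4)) = -553*(-1)*0/(6*4) = -553/3*0 = 0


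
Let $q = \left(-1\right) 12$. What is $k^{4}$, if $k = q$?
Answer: $20736$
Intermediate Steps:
$q = -12$
$k = -12$
$k^{4} = \left(-12\right)^{4} = 20736$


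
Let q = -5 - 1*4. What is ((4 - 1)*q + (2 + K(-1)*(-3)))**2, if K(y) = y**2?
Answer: 784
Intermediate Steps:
q = -9 (q = -5 - 4 = -9)
((4 - 1)*q + (2 + K(-1)*(-3)))**2 = ((4 - 1)*(-9) + (2 + (-1)**2*(-3)))**2 = (3*(-9) + (2 + 1*(-3)))**2 = (-27 + (2 - 3))**2 = (-27 - 1)**2 = (-28)**2 = 784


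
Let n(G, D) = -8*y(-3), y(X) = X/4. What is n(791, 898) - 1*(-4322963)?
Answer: 4322969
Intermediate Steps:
y(X) = X/4 (y(X) = X*(¼) = X/4)
n(G, D) = 6 (n(G, D) = -2*(-3) = -8*(-¾) = 6)
n(791, 898) - 1*(-4322963) = 6 - 1*(-4322963) = 6 + 4322963 = 4322969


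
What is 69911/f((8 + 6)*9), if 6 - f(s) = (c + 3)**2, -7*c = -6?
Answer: -3425639/435 ≈ -7875.0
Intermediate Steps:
c = 6/7 (c = -1/7*(-6) = 6/7 ≈ 0.85714)
f(s) = -435/49 (f(s) = 6 - (6/7 + 3)**2 = 6 - (27/7)**2 = 6 - 1*729/49 = 6 - 729/49 = -435/49)
69911/f((8 + 6)*9) = 69911/(-435/49) = 69911*(-49/435) = -3425639/435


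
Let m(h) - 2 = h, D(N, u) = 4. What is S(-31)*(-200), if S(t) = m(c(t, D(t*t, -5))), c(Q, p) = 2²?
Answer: -1200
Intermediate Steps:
c(Q, p) = 4
m(h) = 2 + h
S(t) = 6 (S(t) = 2 + 4 = 6)
S(-31)*(-200) = 6*(-200) = -1200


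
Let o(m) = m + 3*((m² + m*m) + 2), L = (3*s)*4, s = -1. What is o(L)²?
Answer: 736164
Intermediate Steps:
L = -12 (L = (3*(-1))*4 = -3*4 = -12)
o(m) = 6 + m + 6*m² (o(m) = m + 3*((m² + m²) + 2) = m + 3*(2*m² + 2) = m + 3*(2 + 2*m²) = m + (6 + 6*m²) = 6 + m + 6*m²)
o(L)² = (6 - 12 + 6*(-12)²)² = (6 - 12 + 6*144)² = (6 - 12 + 864)² = 858² = 736164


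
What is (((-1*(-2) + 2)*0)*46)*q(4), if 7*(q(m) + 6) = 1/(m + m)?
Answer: 0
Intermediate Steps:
q(m) = -6 + 1/(14*m) (q(m) = -6 + 1/(7*(m + m)) = -6 + 1/(7*((2*m))) = -6 + (1/(2*m))/7 = -6 + 1/(14*m))
(((-1*(-2) + 2)*0)*46)*q(4) = (((-1*(-2) + 2)*0)*46)*(-6 + (1/14)/4) = (((2 + 2)*0)*46)*(-6 + (1/14)*(1/4)) = ((4*0)*46)*(-6 + 1/56) = (0*46)*(-335/56) = 0*(-335/56) = 0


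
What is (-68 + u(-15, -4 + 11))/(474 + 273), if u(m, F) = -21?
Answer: -89/747 ≈ -0.11914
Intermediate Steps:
(-68 + u(-15, -4 + 11))/(474 + 273) = (-68 - 21)/(474 + 273) = -89/747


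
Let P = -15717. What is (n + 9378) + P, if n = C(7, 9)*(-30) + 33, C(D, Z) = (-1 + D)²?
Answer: -7386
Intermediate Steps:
n = -1047 (n = (-1 + 7)²*(-30) + 33 = 6²*(-30) + 33 = 36*(-30) + 33 = -1080 + 33 = -1047)
(n + 9378) + P = (-1047 + 9378) - 15717 = 8331 - 15717 = -7386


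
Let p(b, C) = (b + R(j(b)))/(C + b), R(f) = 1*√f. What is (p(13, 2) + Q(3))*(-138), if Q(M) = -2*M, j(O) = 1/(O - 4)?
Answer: 2116/3 ≈ 705.33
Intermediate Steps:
j(O) = 1/(-4 + O)
R(f) = √f
p(b, C) = (b + √(1/(-4 + b)))/(C + b)
(p(13, 2) + Q(3))*(-138) = ((13 + √(1/(-4 + 13)))/(2 + 13) - 2*3)*(-138) = ((13 + √(1/9))/15 - 6)*(-138) = ((13 + √(⅑))/15 - 6)*(-138) = ((13 + ⅓)/15 - 6)*(-138) = ((1/15)*(40/3) - 6)*(-138) = (8/9 - 6)*(-138) = -46/9*(-138) = 2116/3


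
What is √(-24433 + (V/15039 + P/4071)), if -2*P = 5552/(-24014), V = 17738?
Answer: I*√162997128992770680730453503/81679310487 ≈ 156.31*I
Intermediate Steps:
P = 1388/12007 (P = -2776/(-24014) = -2776*(-1)/24014 = -½*(-2776/12007) = 1388/12007 ≈ 0.11560)
√(-24433 + (V/15039 + P/4071)) = √(-24433 + (17738/15039 + (1388/12007)/4071)) = √(-24433 + (17738*(1/15039) + (1388/12007)*(1/4071))) = √(-24433 + (17738/15039 + 1388/48880497)) = √(-24433 + 289021043306/245037931461) = √(-5986722758343307/245037931461) = I*√162997128992770680730453503/81679310487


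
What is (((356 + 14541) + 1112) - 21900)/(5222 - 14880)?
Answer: 5891/9658 ≈ 0.60996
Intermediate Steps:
(((356 + 14541) + 1112) - 21900)/(5222 - 14880) = ((14897 + 1112) - 21900)/(-9658) = (16009 - 21900)*(-1/9658) = -5891*(-1/9658) = 5891/9658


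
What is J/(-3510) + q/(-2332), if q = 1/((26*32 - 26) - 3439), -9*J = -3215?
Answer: -1974056995/19396752804 ≈ -0.10177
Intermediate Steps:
J = 3215/9 (J = -⅑*(-3215) = 3215/9 ≈ 357.22)
q = -1/2633 (q = 1/((832 - 26) - 3439) = 1/(806 - 3439) = 1/(-2633) = -1/2633 ≈ -0.00037979)
J/(-3510) + q/(-2332) = (3215/9)/(-3510) - 1/2633/(-2332) = (3215/9)*(-1/3510) - 1/2633*(-1/2332) = -643/6318 + 1/6140156 = -1974056995/19396752804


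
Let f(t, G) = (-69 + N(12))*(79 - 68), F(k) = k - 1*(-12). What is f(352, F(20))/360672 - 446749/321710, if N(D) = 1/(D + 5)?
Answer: -342919378237/246567551880 ≈ -1.3908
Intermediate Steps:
N(D) = 1/(5 + D)
F(k) = 12 + k (F(k) = k + 12 = 12 + k)
f(t, G) = -12892/17 (f(t, G) = (-69 + 1/(5 + 12))*(79 - 68) = (-69 + 1/17)*11 = -1172/17*11 = -12892/17)
f(352, F(20))/360672 - 446749/321710 = -12892/17/360672 - 446749/321710 = -12892/17*1/360672 - 446749*1/321710 = -3223/1532856 - 446749/321710 = -342919378237/246567551880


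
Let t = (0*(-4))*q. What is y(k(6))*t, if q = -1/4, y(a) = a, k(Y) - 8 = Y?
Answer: 0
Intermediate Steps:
k(Y) = 8 + Y
q = -¼ (q = -1*¼ = -¼ ≈ -0.25000)
t = 0 (t = (0*(-4))*(-¼) = 0*(-¼) = 0)
y(k(6))*t = (8 + 6)*0 = 14*0 = 0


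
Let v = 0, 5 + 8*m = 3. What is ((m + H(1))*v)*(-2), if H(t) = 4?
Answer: 0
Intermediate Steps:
m = -1/4 (m = -5/8 + (1/8)*3 = -5/8 + 3/8 = -1/4 ≈ -0.25000)
((m + H(1))*v)*(-2) = ((-1/4 + 4)*0)*(-2) = ((15/4)*0)*(-2) = 0*(-2) = 0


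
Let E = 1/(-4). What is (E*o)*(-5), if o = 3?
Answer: 15/4 ≈ 3.7500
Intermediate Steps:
E = -1/4 ≈ -0.25000
(E*o)*(-5) = -1/4*3*(-5) = -3/4*(-5) = 15/4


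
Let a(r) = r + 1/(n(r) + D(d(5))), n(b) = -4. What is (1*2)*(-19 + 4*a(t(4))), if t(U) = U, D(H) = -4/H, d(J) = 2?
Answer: -22/3 ≈ -7.3333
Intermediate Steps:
a(r) = -⅙ + r (a(r) = r + 1/(-4 - 4/2) = r + 1/(-4 - 4*½) = r + 1/(-4 - 2) = r + 1/(-6) = r - ⅙ = -⅙ + r)
(1*2)*(-19 + 4*a(t(4))) = (1*2)*(-19 + 4*(-⅙ + 4)) = 2*(-19 + 4*(23/6)) = 2*(-19 + 46/3) = 2*(-11/3) = -22/3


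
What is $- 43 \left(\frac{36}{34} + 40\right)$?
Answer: $- \frac{30014}{17} \approx -1765.5$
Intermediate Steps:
$- 43 \left(\frac{36}{34} + 40\right) = - 43 \left(36 \cdot \frac{1}{34} + 40\right) = - 43 \left(\frac{18}{17} + 40\right) = \left(-43\right) \frac{698}{17} = - \frac{30014}{17}$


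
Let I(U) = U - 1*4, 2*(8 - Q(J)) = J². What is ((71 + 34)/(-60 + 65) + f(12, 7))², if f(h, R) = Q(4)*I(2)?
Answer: 441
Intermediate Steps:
Q(J) = 8 - J²/2
I(U) = -4 + U (I(U) = U - 4 = -4 + U)
f(h, R) = 0 (f(h, R) = (8 - ½*4²)*(-4 + 2) = (8 - ½*16)*(-2) = (8 - 8)*(-2) = 0*(-2) = 0)
((71 + 34)/(-60 + 65) + f(12, 7))² = ((71 + 34)/(-60 + 65) + 0)² = (105/5 + 0)² = (105*(⅕) + 0)² = (21 + 0)² = 21² = 441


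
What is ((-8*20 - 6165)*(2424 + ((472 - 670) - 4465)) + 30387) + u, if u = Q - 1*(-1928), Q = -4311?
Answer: 14189679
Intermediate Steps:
u = -2383 (u = -4311 - 1*(-1928) = -4311 + 1928 = -2383)
((-8*20 - 6165)*(2424 + ((472 - 670) - 4465)) + 30387) + u = ((-8*20 - 6165)*(2424 + ((472 - 670) - 4465)) + 30387) - 2383 = ((-160 - 6165)*(2424 + (-198 - 4465)) + 30387) - 2383 = (-6325*(2424 - 4663) + 30387) - 2383 = (-6325*(-2239) + 30387) - 2383 = (14161675 + 30387) - 2383 = 14192062 - 2383 = 14189679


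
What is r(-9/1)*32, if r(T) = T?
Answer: -288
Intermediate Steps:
r(-9/1)*32 = -9/1*32 = -9*1*32 = -9*32 = -288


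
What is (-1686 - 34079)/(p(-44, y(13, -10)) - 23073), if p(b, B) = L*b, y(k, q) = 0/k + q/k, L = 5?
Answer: 35765/23293 ≈ 1.5354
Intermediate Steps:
y(k, q) = q/k (y(k, q) = 0 + q/k = q/k)
p(b, B) = 5*b
(-1686 - 34079)/(p(-44, y(13, -10)) - 23073) = (-1686 - 34079)/(5*(-44) - 23073) = -35765/(-220 - 23073) = -35765/(-23293) = -35765*(-1/23293) = 35765/23293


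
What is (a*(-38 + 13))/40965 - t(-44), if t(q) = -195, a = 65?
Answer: 1597310/8193 ≈ 194.96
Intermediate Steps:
(a*(-38 + 13))/40965 - t(-44) = (65*(-38 + 13))/40965 - 1*(-195) = (65*(-25))*(1/40965) + 195 = -1625*1/40965 + 195 = -325/8193 + 195 = 1597310/8193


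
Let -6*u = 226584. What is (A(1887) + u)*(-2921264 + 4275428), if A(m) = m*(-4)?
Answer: -61359879168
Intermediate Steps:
u = -37764 (u = -⅙*226584 = -37764)
A(m) = -4*m
(A(1887) + u)*(-2921264 + 4275428) = (-4*1887 - 37764)*(-2921264 + 4275428) = (-7548 - 37764)*1354164 = -45312*1354164 = -61359879168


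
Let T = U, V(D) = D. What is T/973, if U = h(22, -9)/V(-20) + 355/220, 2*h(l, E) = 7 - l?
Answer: 25/12232 ≈ 0.0020438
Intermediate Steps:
h(l, E) = 7/2 - l/2 (h(l, E) = (7 - l)/2 = 7/2 - l/2)
U = 175/88 (U = (7/2 - ½*22)/(-20) + 355/220 = (7/2 - 11)*(-1/20) + 355*(1/220) = -15/2*(-1/20) + 71/44 = 3/8 + 71/44 = 175/88 ≈ 1.9886)
T = 175/88 ≈ 1.9886
T/973 = (175/88)/973 = (175/88)*(1/973) = 25/12232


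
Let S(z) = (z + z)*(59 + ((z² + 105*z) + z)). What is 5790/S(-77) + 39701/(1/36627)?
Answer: 243418207165641/167398 ≈ 1.4541e+9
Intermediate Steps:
S(z) = 2*z*(59 + z² + 106*z) (S(z) = (2*z)*(59 + (z² + 106*z)) = (2*z)*(59 + z² + 106*z) = 2*z*(59 + z² + 106*z))
5790/S(-77) + 39701/(1/36627) = 5790/((2*(-77)*(59 + (-77)² + 106*(-77)))) + 39701/(1/36627) = 5790/((2*(-77)*(59 + 5929 - 8162))) + 39701/(1/36627) = 5790/((2*(-77)*(-2174))) + 39701*36627 = 5790/334796 + 1454128527 = 5790*(1/334796) + 1454128527 = 2895/167398 + 1454128527 = 243418207165641/167398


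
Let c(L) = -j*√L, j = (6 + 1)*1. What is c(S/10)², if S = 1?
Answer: 49/10 ≈ 4.9000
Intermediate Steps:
j = 7 (j = 7*1 = 7)
c(L) = -7*√L
c(S/10)² = (-7*√10/10)² = 49/10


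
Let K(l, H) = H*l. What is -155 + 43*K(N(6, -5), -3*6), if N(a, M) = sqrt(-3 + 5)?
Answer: -155 - 774*sqrt(2) ≈ -1249.6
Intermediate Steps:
N(a, M) = sqrt(2)
-155 + 43*K(N(6, -5), -3*6) = -155 + 43*((-3*6)*sqrt(2)) = -155 + 43*(-18*sqrt(2)) = -155 - 774*sqrt(2)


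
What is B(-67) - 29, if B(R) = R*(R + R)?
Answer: 8949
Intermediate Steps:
B(R) = 2*R**2 (B(R) = R*(2*R) = 2*R**2)
B(-67) - 29 = 2*(-67)**2 - 29 = 2*4489 - 29 = 8978 - 29 = 8949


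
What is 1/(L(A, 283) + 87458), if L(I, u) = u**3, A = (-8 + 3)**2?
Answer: 1/22752645 ≈ 4.3951e-8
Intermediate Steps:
A = 25 (A = (-5)**2 = 25)
1/(L(A, 283) + 87458) = 1/(283**3 + 87458) = 1/(22665187 + 87458) = 1/22752645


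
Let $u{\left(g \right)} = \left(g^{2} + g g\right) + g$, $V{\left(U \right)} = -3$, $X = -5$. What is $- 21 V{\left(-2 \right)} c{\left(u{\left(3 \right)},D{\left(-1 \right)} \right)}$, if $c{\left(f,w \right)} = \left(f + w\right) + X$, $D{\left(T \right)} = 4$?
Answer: $1260$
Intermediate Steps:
$u{\left(g \right)} = g + 2 g^{2}$ ($u{\left(g \right)} = \left(g^{2} + g^{2}\right) + g = 2 g^{2} + g = g + 2 g^{2}$)
$c{\left(f,w \right)} = -5 + f + w$ ($c{\left(f,w \right)} = \left(f + w\right) - 5 = -5 + f + w$)
$- 21 V{\left(-2 \right)} c{\left(u{\left(3 \right)},D{\left(-1 \right)} \right)} = \left(-21\right) \left(-3\right) \left(-5 + 3 \left(1 + 2 \cdot 3\right) + 4\right) = 63 \left(-5 + 3 \left(1 + 6\right) + 4\right) = 63 \left(-5 + 3 \cdot 7 + 4\right) = 63 \left(-5 + 21 + 4\right) = 63 \cdot 20 = 1260$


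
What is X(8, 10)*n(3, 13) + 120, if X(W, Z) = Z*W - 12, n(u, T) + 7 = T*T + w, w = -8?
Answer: 10592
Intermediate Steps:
n(u, T) = -15 + T**2 (n(u, T) = -7 + (T*T - 8) = -7 + (T**2 - 8) = -7 + (-8 + T**2) = -15 + T**2)
X(W, Z) = -12 + W*Z (X(W, Z) = W*Z - 12 = -12 + W*Z)
X(8, 10)*n(3, 13) + 120 = (-12 + 8*10)*(-15 + 13**2) + 120 = (-12 + 80)*(-15 + 169) + 120 = 68*154 + 120 = 10472 + 120 = 10592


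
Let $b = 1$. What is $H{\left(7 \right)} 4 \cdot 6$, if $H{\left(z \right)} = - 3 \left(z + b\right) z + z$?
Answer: $-3864$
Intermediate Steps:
$H{\left(z \right)} = z + z \left(-3 - 3 z\right)$ ($H{\left(z \right)} = - 3 \left(z + 1\right) z + z = - 3 \left(1 + z\right) z + z = \left(-3 - 3 z\right) z + z = z \left(-3 - 3 z\right) + z = z + z \left(-3 - 3 z\right)$)
$H{\left(7 \right)} 4 \cdot 6 = \left(-1\right) 7 \left(2 + 3 \cdot 7\right) 4 \cdot 6 = \left(-1\right) 7 \left(2 + 21\right) 4 \cdot 6 = \left(-1\right) 7 \cdot 23 \cdot 4 \cdot 6 = \left(-161\right) 4 \cdot 6 = \left(-644\right) 6 = -3864$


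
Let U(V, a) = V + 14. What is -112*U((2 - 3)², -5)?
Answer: -1680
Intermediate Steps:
U(V, a) = 14 + V
-112*U((2 - 3)², -5) = -112*(14 + (2 - 3)²) = -112*(14 + (-1)²) = -112*(14 + 1) = -112*15 = -1680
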